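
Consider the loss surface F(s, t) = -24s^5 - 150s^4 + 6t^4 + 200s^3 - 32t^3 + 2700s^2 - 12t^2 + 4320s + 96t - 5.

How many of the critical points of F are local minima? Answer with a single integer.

F separates as a function of s plus a function of t, so ∇F=0 decouples.
∂F/∂s = -120(s - 3)(s + 1)(s + 3)(s + 4) = 0 at s ∈ {-4, -3, -1, 3}; ∂F/∂t = 24(t - 4)(t - 1)(t + 1) = 0 at t ∈ {-1, 1, 4}.
The Hessian is diagonal: diag(F_ss, F_tt). Second derivatives: F_ss(-4)=2520, F_ss(-3)=-1440, F_ss(-1)=2880, F_ss(3)=-20160; F_tt(-1)=240, F_tt(1)=-144, F_tt(4)=360.
Local minima occur where both diagonal entries positive: (-4, -1), (-4, 4), (-1, -1), (-1, 4). Count: 4.

4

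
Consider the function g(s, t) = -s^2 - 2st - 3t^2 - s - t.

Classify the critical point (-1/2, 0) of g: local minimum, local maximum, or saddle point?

local maximum

The Hessian of g is constant: H = [[-2, -2], [-2, -6]].
det(H) = (-2)·(-6) − (-2)² = 8.
det(H) > 0 and tr(H) = -8 < 0, so H is negative definite and the point is a local maximum.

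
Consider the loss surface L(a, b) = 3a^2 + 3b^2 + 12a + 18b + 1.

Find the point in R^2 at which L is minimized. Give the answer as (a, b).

L(a,b) separates as P(a) + Q(b) + 1, so its minimum is min P + min Q + 1.
P'(a) = 6a + 12 vanishes at a ∈ {-2}; Q'(b) = 6b + 18 vanishes at b ∈ {-3}.
Local minima of P (where P''>0): P(-2)=-12. Local minima of Q: Q(-3)=-27.
So the global minimum of L is P(-2) + Q(-3) + 1 = -12 − 27 + 1 = -38, attained at (-2, -3).

(-2, -3)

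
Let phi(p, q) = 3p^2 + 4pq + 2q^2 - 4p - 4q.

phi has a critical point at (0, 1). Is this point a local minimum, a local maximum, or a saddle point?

local minimum

The Hessian of phi is constant: H = [[6, 4], [4, 4]].
det(H) = 6·4 − 4² = 8.
det(H) > 0 and tr(H) = 10 > 0, so H is positive definite and the point is a local minimum.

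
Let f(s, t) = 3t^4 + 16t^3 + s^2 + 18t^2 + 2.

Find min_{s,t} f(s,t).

f(s,t) separates as P(s) + Q(t) + 2, so its minimum is min P + min Q + 2.
P'(s) = 2s vanishes at s ∈ {0}; Q'(t) = 12t(t + 1)(t + 3) vanishes at t ∈ {-3, -1, 0}.
Local minima of P (where P''>0): P(0)=0. Local minima of Q: Q(-3)=-27, Q(0)=0.
So the global minimum of f is P(0) + Q(-3) + 2 = 0 − 27 + 2 = -25, attained at (0, -3).

-25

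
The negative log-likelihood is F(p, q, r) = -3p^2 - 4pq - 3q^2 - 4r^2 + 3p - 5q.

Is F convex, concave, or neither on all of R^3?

concave

F is quadratic, so its Hessian is the constant matrix H = [[-6, -4, 0], [-4, -6, 0], [0, 0, -8]].
Leading principal minors: -6, 20, -160.
Signs alternate −, +, − ⇒ H ≺ 0 ⇒ concave.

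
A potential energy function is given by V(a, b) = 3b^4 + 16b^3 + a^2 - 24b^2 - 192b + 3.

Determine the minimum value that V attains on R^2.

-301

V(a,b) separates as P(a) + Q(b) + 3, so its minimum is min P + min Q + 3.
P'(a) = 2a vanishes at a ∈ {0}; Q'(b) = 12(b - 2)(b + 2)(b + 4) vanishes at b ∈ {-4, -2, 2}.
Local minima of P (where P''>0): P(0)=0. Local minima of Q: Q(-4)=128, Q(2)=-304.
So the global minimum of V is P(0) + Q(2) + 3 = 0 − 304 + 3 = -301, attained at (0, 2).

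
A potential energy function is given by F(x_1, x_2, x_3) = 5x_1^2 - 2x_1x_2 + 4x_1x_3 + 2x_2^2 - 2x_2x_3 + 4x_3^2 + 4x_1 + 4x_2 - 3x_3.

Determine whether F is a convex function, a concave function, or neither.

convex

F is quadratic, so its Hessian is the constant matrix H = [[10, -2, 4], [-2, 4, -2], [4, -2, 8]].
Leading principal minors: 10, 36, 216.
All positive ⇒ H ≻ 0 ⇒ convex.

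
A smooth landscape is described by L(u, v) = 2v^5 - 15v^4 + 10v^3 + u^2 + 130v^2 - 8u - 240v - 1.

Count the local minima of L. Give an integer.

2

L separates as a function of u plus a function of v, so ∇L=0 decouples.
∂L/∂u = 2(u - 4) = 0 at u ∈ {4}; ∂L/∂v = 10(v - 4)(v - 3)(v - 1)(v + 2) = 0 at v ∈ {-2, 1, 3, 4}.
The Hessian is diagonal: diag(L_uu, L_vv). Second derivatives: L_uu(4)=2; L_vv(-2)=-900, L_vv(1)=180, L_vv(3)=-100, L_vv(4)=180.
Local minima occur where both diagonal entries positive: (4, 1), (4, 4). Count: 2.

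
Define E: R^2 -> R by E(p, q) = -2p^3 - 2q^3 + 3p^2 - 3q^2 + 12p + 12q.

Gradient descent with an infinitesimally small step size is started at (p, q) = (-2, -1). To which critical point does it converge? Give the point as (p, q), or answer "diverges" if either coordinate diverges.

E is separable, so gradient descent decouples: p follows -∂E/∂p, q follows -∂E/∂q.
∂E/∂p = -6(p - 2)(p + 1); at p=-2 this is -24, so p increases.
∂E/∂q = -6(q - 1)(q + 2); at q=-1 this is 12, so q decreases.
p converges to its nearest critical value -1 (a local min of the p-part); q converges to -2. The iterate converges to (-1, -2).

(-1, -2)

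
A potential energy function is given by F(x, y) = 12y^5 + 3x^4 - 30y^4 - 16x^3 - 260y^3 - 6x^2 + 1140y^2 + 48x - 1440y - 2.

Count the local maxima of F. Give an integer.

F separates as a function of x plus a function of y, so ∇F=0 decouples.
∂F/∂x = 12(x - 4)(x - 1)(x + 1) = 0 at x ∈ {-1, 1, 4}; ∂F/∂y = 60(y - 3)(y - 2)(y - 1)(y + 4) = 0 at y ∈ {-4, 1, 2, 3}.
The Hessian is diagonal: diag(F_xx, F_yy). Second derivatives: F_xx(-1)=120, F_xx(1)=-72, F_xx(4)=180; F_yy(-4)=-12600, F_yy(1)=600, F_yy(2)=-360, F_yy(3)=840.
Local maxima occur where both diagonal entries negative: (1, -4), (1, 2). Count: 2.

2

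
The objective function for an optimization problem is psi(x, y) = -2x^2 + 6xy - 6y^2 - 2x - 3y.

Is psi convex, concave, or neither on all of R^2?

psi is quadratic, so its Hessian is the constant matrix H = [[-4, 6], [6, -12]].
det(H) = 12, tr(H) = -16.
det(H) > 0 and tr(H) < 0, so H is negative definite everywhere: concave.

concave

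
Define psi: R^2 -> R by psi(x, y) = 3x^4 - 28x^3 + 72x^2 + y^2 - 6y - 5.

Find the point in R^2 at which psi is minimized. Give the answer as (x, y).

psi(x,y) separates as P(x) + Q(y) − 5, so its minimum is min P + min Q − 5.
P'(x) = 12x(x - 4)(x - 3) vanishes at x ∈ {0, 3, 4}; Q'(y) = 2y - 6 vanishes at y ∈ {3}.
Local minima of P (where P''>0): P(0)=0, P(4)=128. Local minima of Q: Q(3)=-9.
So the global minimum of psi is P(0) + Q(3) − 5 = 0 − 9 − 5 = -14, attained at (0, 3).

(0, 3)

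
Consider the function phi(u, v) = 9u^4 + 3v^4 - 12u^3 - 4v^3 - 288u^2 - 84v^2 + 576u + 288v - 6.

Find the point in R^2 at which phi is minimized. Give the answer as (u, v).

(-4, -4)

phi(u,v) separates as P(u) + Q(v) − 6, so its minimum is min P + min Q − 6.
P'(u) = 36(u - 4)(u - 1)(u + 4) vanishes at u ∈ {-4, 1, 4}; Q'(v) = 12(v - 3)(v - 2)(v + 4) vanishes at v ∈ {-4, 2, 3}.
Local minima of P (where P''>0): P(-4)=-3840, P(4)=-768. Local minima of Q: Q(-4)=-1472, Q(3)=243.
So the global minimum of phi is P(-4) + Q(-4) − 6 = -3840 − 1472 − 6 = -5318, attained at (-4, -4).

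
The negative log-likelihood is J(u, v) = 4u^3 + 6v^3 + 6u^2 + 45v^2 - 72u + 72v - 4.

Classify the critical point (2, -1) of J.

local minimum

The mixed partial ∂²J/∂u∂v is 0, so the Hessian at any point is diag(J_uu, J_vv) = diag(12(2u + 1), 18(2v + 5)).
At (2, -1): H = diag(60, 54).
Both eigenvalues are positive, so H is positive definite: a local minimum.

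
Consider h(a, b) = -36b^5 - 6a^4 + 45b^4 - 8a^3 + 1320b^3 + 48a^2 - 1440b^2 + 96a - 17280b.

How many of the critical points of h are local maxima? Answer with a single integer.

4

h separates as a function of a plus a function of b, so ∇h=0 decouples.
∂h/∂a = -24(a - 2)(a + 1)(a + 2) = 0 at a ∈ {-2, -1, 2}; ∂h/∂b = -180(b - 4)(b - 3)(b + 2)(b + 4) = 0 at b ∈ {-4, -2, 3, 4}.
The Hessian is diagonal: diag(h_aa, h_bb). Second derivatives: h_aa(-2)=-96, h_aa(-1)=72, h_aa(2)=-288; h_bb(-4)=20160, h_bb(-2)=-10800, h_bb(3)=6300, h_bb(4)=-8640.
Local maxima occur where both diagonal entries negative: (-2, -2), (-2, 4), (2, -2), (2, 4). Count: 4.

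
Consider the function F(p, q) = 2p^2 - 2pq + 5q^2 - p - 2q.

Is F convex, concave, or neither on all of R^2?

convex

F is quadratic, so its Hessian is the constant matrix H = [[4, -2], [-2, 10]].
det(H) = 36, tr(H) = 14.
det(H) > 0 and tr(H) > 0, so H is positive definite everywhere: convex.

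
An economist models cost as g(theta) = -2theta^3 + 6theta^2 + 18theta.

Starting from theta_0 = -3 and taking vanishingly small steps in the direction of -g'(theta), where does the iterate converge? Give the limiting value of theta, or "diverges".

g'(theta) = -6(theta - 3)(theta + 1), so g'(-3) = -72.
Gradient descent moves in the -g' direction, i.e. theta is increasing.
The nearest critical point in that direction is theta = -1, where g'' = 24 > 0 (a local minimum). The iterate converges there.

-1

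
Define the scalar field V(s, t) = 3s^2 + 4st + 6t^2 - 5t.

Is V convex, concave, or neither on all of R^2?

V is quadratic, so its Hessian is the constant matrix H = [[6, 4], [4, 12]].
det(H) = 56, tr(H) = 18.
det(H) > 0 and tr(H) > 0, so H is positive definite everywhere: convex.

convex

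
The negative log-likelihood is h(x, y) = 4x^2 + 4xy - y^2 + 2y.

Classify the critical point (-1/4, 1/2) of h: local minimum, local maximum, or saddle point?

The Hessian of h is constant: H = [[8, 4], [4, -2]].
det(H) = 8·(-2) − 4² = -32.
Since det(H) < 0, H is indefinite and the critical point is a saddle point.

saddle point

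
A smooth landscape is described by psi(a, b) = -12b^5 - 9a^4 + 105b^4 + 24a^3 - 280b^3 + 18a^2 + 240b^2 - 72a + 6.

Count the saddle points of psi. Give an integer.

psi separates as a function of a plus a function of b, so ∇psi=0 decouples.
∂psi/∂a = -36(a - 2)(a - 1)(a + 1) = 0 at a ∈ {-1, 1, 2}; ∂psi/∂b = -60b(b - 4)(b - 2)(b - 1) = 0 at b ∈ {0, 1, 2, 4}.
The Hessian is diagonal: diag(psi_aa, psi_bb). Second derivatives: psi_aa(-1)=-216, psi_aa(1)=72, psi_aa(2)=-108; psi_bb(0)=480, psi_bb(1)=-180, psi_bb(2)=240, psi_bb(4)=-1440.
Saddle points occur where the two diagonal entries have opposite signs: (-1, 0), (-1, 2), (1, 1), (1, 4), (2, 0), (2, 2). Count: 6.

6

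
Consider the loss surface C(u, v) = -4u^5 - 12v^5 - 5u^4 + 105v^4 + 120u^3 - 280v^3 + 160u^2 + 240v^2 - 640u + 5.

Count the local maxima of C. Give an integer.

4

C separates as a function of u plus a function of v, so ∇C=0 decouples.
∂C/∂u = -20(u - 4)(u - 1)(u + 2)(u + 4) = 0 at u ∈ {-4, -2, 1, 4}; ∂C/∂v = -60v(v - 4)(v - 2)(v - 1) = 0 at v ∈ {0, 1, 2, 4}.
The Hessian is diagonal: diag(C_uu, C_vv). Second derivatives: C_uu(-4)=1600, C_uu(-2)=-720, C_uu(1)=900, C_uu(4)=-2880; C_vv(0)=480, C_vv(1)=-180, C_vv(2)=240, C_vv(4)=-1440.
Local maxima occur where both diagonal entries negative: (-2, 1), (-2, 4), (4, 1), (4, 4). Count: 4.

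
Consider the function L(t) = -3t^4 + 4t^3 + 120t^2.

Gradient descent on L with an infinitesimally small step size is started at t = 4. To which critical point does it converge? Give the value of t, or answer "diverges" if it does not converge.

0

L'(t) = -12t(t - 5)(t + 4), so L'(4) = 384.
Gradient descent moves in the -L' direction, i.e. t is decreasing.
The nearest critical point in that direction is t = 0, where L'' = 240 > 0 (a local minimum). The iterate converges there.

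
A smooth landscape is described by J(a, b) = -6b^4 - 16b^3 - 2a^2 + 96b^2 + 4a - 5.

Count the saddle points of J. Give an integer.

1

J separates as a function of a plus a function of b, so ∇J=0 decouples.
∂J/∂a = -4(a - 1) = 0 at a ∈ {1}; ∂J/∂b = -24b(b - 2)(b + 4) = 0 at b ∈ {-4, 0, 2}.
The Hessian is diagonal: diag(J_aa, J_bb). Second derivatives: J_aa(1)=-4; J_bb(-4)=-576, J_bb(0)=192, J_bb(2)=-288.
Saddle points occur where the two diagonal entries have opposite signs: (1, 0). Count: 1.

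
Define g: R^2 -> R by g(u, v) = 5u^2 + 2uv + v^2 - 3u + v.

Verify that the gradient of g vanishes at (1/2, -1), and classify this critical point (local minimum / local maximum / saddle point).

local minimum

∇g = (10u + 2v - 3, 2u + 2v + 1); substituting (1/2, -1) gives ∇g = (0, 0), so (1/2, -1) is indeed a critical point.
The Hessian of g is constant: H = [[10, 2], [2, 2]].
det(H) = 10·2 − 2² = 16.
det(H) > 0 and tr(H) = 12 > 0, so H is positive definite and the point is a local minimum.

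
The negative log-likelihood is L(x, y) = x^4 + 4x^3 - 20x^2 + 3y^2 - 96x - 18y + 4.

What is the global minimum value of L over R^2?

L(x,y) separates as P(x) + Q(y) + 4, so its minimum is min P + min Q + 4.
P'(x) = 4(x - 3)(x + 2)(x + 4) vanishes at x ∈ {-4, -2, 3}; Q'(y) = 6y - 18 vanishes at y ∈ {3}.
Local minima of P (where P''>0): P(-4)=64, P(3)=-279. Local minima of Q: Q(3)=-27.
So the global minimum of L is P(3) + Q(3) + 4 = -279 − 27 + 4 = -302, attained at (3, 3).

-302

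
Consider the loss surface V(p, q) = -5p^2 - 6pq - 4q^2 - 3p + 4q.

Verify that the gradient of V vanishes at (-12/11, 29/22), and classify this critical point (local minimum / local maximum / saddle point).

local maximum

∇V = (-10p - 6q - 3, -6p - 8q + 4); substituting (-12/11, 29/22) gives ∇V = (0, 0), so (-12/11, 29/22) is indeed a critical point.
The Hessian of V is constant: H = [[-10, -6], [-6, -8]].
det(H) = (-10)·(-8) − (-6)² = 44.
det(H) > 0 and tr(H) = -18 < 0, so H is negative definite and the point is a local maximum.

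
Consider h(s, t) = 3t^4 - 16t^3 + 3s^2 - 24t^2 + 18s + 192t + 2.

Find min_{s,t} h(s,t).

h(s,t) separates as P(s) + Q(t) + 2, so its minimum is min P + min Q + 2.
P'(s) = 6s + 18 vanishes at s ∈ {-3}; Q'(t) = 12(t - 4)(t - 2)(t + 2) vanishes at t ∈ {-2, 2, 4}.
Local minima of P (where P''>0): P(-3)=-27. Local minima of Q: Q(-2)=-304, Q(4)=128.
So the global minimum of h is P(-3) + Q(-2) + 2 = -27 − 304 + 2 = -329, attained at (-3, -2).

-329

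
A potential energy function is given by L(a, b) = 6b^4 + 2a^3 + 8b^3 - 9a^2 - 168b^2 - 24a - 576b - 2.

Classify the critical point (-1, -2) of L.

local maximum

The mixed partial ∂²L/∂a∂b is 0, so the Hessian at any point is diag(L_aa, L_bb) = diag(6(2a - 3), 24(3b^2 + 2b - 14)).
At (-1, -2): H = diag(-30, -144).
Both eigenvalues are negative, so H is negative definite: a local maximum.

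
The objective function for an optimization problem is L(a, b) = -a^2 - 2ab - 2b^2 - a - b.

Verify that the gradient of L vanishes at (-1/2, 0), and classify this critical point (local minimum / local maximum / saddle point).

local maximum

∇L = (-2a - 2b - 1, -2a - 4b - 1); substituting (-1/2, 0) gives ∇L = (0, 0), so (-1/2, 0) is indeed a critical point.
The Hessian of L is constant: H = [[-2, -2], [-2, -4]].
det(H) = (-2)·(-4) − (-2)² = 4.
det(H) > 0 and tr(H) = -6 < 0, so H is negative definite and the point is a local maximum.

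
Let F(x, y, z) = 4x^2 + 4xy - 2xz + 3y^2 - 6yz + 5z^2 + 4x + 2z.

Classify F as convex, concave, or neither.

convex

F is quadratic, so its Hessian is the constant matrix H = [[8, 4, -2], [4, 6, -6], [-2, -6, 10]].
Leading principal minors: 8, 32, 104.
All positive ⇒ H ≻ 0 ⇒ convex.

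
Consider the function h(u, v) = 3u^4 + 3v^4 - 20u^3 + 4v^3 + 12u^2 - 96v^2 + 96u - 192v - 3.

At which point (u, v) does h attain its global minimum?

(-1, 4)

h(u,v) separates as P(u) + Q(v) − 3, so its minimum is min P + min Q − 3.
P'(u) = 12(u - 4)(u - 2)(u + 1) vanishes at u ∈ {-1, 2, 4}; Q'(v) = 12(v - 4)(v + 1)(v + 4) vanishes at v ∈ {-4, -1, 4}.
Local minima of P (where P''>0): P(-1)=-61, P(4)=64. Local minima of Q: Q(-4)=-256, Q(4)=-1280.
So the global minimum of h is P(-1) + Q(4) − 3 = -61 − 1280 − 3 = -1344, attained at (-1, 4).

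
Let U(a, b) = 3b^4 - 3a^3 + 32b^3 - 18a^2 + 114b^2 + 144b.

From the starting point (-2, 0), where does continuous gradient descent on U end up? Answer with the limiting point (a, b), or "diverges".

U is separable, so gradient descent decouples: a follows -∂U/∂a, b follows -∂U/∂b.
∂U/∂a = -9a(a + 4); at a=-2 this is 36, so a decreases.
∂U/∂b = 12(b + 1)(b + 3)(b + 4); at b=0 this is 144, so b decreases.
a converges to its nearest critical value -4 (a local min of the a-part); b converges to -1. The iterate converges to (-4, -1).

(-4, -1)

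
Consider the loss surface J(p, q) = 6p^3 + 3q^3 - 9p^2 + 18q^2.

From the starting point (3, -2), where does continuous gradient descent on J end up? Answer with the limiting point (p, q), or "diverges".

J is separable, so gradient descent decouples: p follows -∂J/∂p, q follows -∂J/∂q.
∂J/∂p = 18p(p - 1); at p=3 this is 108, so p decreases.
∂J/∂q = 9q(q + 4); at q=-2 this is -36, so q increases.
p converges to its nearest critical value 1 (a local min of the p-part); q converges to 0. The iterate converges to (1, 0).

(1, 0)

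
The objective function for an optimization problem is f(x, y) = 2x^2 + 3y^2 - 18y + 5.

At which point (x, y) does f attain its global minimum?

(0, 3)

f(x,y) separates as P(x) + Q(y) + 5, so its minimum is min P + min Q + 5.
P'(x) = 4x vanishes at x ∈ {0}; Q'(y) = 6y - 18 vanishes at y ∈ {3}.
Local minima of P (where P''>0): P(0)=0. Local minima of Q: Q(3)=-27.
So the global minimum of f is P(0) + Q(3) + 5 = 0 − 27 + 5 = -22, attained at (0, 3).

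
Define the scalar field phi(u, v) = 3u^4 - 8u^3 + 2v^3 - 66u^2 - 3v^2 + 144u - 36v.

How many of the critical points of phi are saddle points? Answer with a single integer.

3

phi separates as a function of u plus a function of v, so ∇phi=0 decouples.
∂phi/∂u = 12(u - 4)(u - 1)(u + 3) = 0 at u ∈ {-3, 1, 4}; ∂phi/∂v = 6(v - 3)(v + 2) = 0 at v ∈ {-2, 3}.
The Hessian is diagonal: diag(phi_uu, phi_vv). Second derivatives: phi_uu(-3)=336, phi_uu(1)=-144, phi_uu(4)=252; phi_vv(-2)=-30, phi_vv(3)=30.
Saddle points occur where the two diagonal entries have opposite signs: (-3, -2), (1, 3), (4, -2). Count: 3.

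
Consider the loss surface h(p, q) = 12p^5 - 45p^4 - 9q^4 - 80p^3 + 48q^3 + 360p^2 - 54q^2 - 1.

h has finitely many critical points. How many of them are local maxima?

h separates as a function of p plus a function of q, so ∇h=0 decouples.
∂h/∂p = 60p(p - 3)(p - 2)(p + 2) = 0 at p ∈ {-2, 0, 2, 3}; ∂h/∂q = -36q(q - 3)(q - 1) = 0 at q ∈ {0, 1, 3}.
The Hessian is diagonal: diag(h_pp, h_qq). Second derivatives: h_pp(-2)=-2400, h_pp(0)=720, h_pp(2)=-480, h_pp(3)=900; h_qq(0)=-108, h_qq(1)=72, h_qq(3)=-216.
Local maxima occur where both diagonal entries negative: (-2, 0), (-2, 3), (2, 0), (2, 3). Count: 4.

4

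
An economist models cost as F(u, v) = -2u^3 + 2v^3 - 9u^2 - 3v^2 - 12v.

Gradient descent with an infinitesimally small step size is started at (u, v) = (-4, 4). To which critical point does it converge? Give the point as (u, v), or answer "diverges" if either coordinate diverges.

(-3, 2)

F is separable, so gradient descent decouples: u follows -∂F/∂u, v follows -∂F/∂v.
∂F/∂u = -6u(u + 3); at u=-4 this is -24, so u increases.
∂F/∂v = 6(v - 2)(v + 1); at v=4 this is 60, so v decreases.
u converges to its nearest critical value -3 (a local min of the u-part); v converges to 2. The iterate converges to (-3, 2).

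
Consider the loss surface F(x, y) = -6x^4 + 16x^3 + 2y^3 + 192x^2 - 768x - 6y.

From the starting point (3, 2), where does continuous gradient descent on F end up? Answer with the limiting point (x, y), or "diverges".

F is separable, so gradient descent decouples: x follows -∂F/∂x, y follows -∂F/∂y.
∂F/∂x = -24(x - 4)(x - 2)(x + 4); at x=3 this is 168, so x decreases.
∂F/∂y = 6(y - 1)(y + 1); at y=2 this is 18, so y decreases.
x converges to its nearest critical value 2 (a local min of the x-part); y converges to 1. The iterate converges to (2, 1).

(2, 1)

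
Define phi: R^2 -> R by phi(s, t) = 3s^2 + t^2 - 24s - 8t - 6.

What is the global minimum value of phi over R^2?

phi(s,t) separates as P(s) + Q(t) − 6, so its minimum is min P + min Q − 6.
P'(s) = 6s - 24 vanishes at s ∈ {4}; Q'(t) = 2(t - 4) vanishes at t ∈ {4}.
Local minima of P (where P''>0): P(4)=-48. Local minima of Q: Q(4)=-16.
So the global minimum of phi is P(4) + Q(4) − 6 = -48 − 16 − 6 = -70, attained at (4, 4).

-70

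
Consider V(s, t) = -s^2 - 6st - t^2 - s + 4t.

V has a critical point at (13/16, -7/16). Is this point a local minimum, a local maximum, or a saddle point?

The Hessian of V is constant: H = [[-2, -6], [-6, -2]].
det(H) = (-2)·(-2) − (-6)² = -32.
Since det(H) < 0, H is indefinite and the critical point is a saddle point.

saddle point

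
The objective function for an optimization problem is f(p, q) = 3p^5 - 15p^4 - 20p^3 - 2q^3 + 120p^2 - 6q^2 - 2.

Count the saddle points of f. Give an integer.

4

f separates as a function of p plus a function of q, so ∇f=0 decouples.
∂f/∂p = 15p(p - 4)(p - 2)(p + 2) = 0 at p ∈ {-2, 0, 2, 4}; ∂f/∂q = -6q(q + 2) = 0 at q ∈ {-2, 0}.
The Hessian is diagonal: diag(f_pp, f_qq). Second derivatives: f_pp(-2)=-720, f_pp(0)=240, f_pp(2)=-240, f_pp(4)=720; f_qq(-2)=12, f_qq(0)=-12.
Saddle points occur where the two diagonal entries have opposite signs: (-2, -2), (0, 0), (2, -2), (4, 0). Count: 4.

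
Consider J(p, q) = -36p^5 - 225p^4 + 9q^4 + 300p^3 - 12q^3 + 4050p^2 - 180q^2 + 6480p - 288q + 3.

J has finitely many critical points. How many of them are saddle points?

6

J separates as a function of p plus a function of q, so ∇J=0 decouples.
∂J/∂p = -180(p - 3)(p + 1)(p + 3)(p + 4) = 0 at p ∈ {-4, -3, -1, 3}; ∂J/∂q = 36(q - 4)(q + 1)(q + 2) = 0 at q ∈ {-2, -1, 4}.
The Hessian is diagonal: diag(J_pp, J_qq). Second derivatives: J_pp(-4)=3780, J_pp(-3)=-2160, J_pp(-1)=4320, J_pp(3)=-30240; J_qq(-2)=216, J_qq(-1)=-180, J_qq(4)=1080.
Saddle points occur where the two diagonal entries have opposite signs: (-4, -1), (-3, -2), (-3, 4), (-1, -1), (3, -2), (3, 4). Count: 6.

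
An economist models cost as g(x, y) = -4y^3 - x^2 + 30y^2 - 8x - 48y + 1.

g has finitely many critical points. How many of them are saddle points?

1

g separates as a function of x plus a function of y, so ∇g=0 decouples.
∂g/∂x = -2(x + 4) = 0 at x ∈ {-4}; ∂g/∂y = -12(y - 4)(y - 1) = 0 at y ∈ {1, 4}.
The Hessian is diagonal: diag(g_xx, g_yy). Second derivatives: g_xx(-4)=-2; g_yy(1)=36, g_yy(4)=-36.
Saddle points occur where the two diagonal entries have opposite signs: (-4, 1). Count: 1.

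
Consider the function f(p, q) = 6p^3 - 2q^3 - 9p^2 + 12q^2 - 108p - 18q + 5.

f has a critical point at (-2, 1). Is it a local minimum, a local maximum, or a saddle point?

saddle point

The mixed partial ∂²f/∂p∂q is 0, so the Hessian at any point is diag(f_pp, f_qq) = diag(18(2p - 1), 12(-q + 2)).
At (-2, 1): H = diag(-90, 12).
The eigenvalues have opposite signs, so H is indefinite: a saddle point.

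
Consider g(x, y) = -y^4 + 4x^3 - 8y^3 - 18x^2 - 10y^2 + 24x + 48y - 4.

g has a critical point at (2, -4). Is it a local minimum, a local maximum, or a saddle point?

The mixed partial ∂²g/∂x∂y is 0, so the Hessian at any point is diag(g_xx, g_yy) = diag(12(2x - 3), -4(3y^2 + 12y + 5)).
At (2, -4): H = diag(12, -20).
The eigenvalues have opposite signs, so H is indefinite: a saddle point.

saddle point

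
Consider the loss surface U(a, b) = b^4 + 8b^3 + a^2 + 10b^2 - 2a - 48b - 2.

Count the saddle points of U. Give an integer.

1

U separates as a function of a plus a function of b, so ∇U=0 decouples.
∂U/∂a = 2(a - 1) = 0 at a ∈ {1}; ∂U/∂b = 4(b - 1)(b + 3)(b + 4) = 0 at b ∈ {-4, -3, 1}.
The Hessian is diagonal: diag(U_aa, U_bb). Second derivatives: U_aa(1)=2; U_bb(-4)=20, U_bb(-3)=-16, U_bb(1)=80.
Saddle points occur where the two diagonal entries have opposite signs: (1, -3). Count: 1.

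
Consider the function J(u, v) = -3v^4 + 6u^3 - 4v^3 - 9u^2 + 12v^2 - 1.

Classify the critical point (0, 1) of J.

local maximum

The mixed partial ∂²J/∂u∂v is 0, so the Hessian at any point is diag(J_uu, J_vv) = diag(18(2u - 1), 12(-3v^2 - 2v + 2)).
At (0, 1): H = diag(-18, -36).
Both eigenvalues are negative, so H is negative definite: a local maximum.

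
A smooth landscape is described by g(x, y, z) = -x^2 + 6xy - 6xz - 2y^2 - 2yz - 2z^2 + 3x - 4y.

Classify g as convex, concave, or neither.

g is quadratic, so its Hessian is the constant matrix H = [[-2, 6, -6], [6, -4, -2], [-6, -2, -4]].
Leading principal minors: -2, -28, 408.
Neither pattern holds ⇒ H is indefinite ⇒ neither convex nor concave.

neither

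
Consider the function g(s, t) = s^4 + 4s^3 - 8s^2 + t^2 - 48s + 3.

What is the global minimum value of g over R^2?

-77

g(s,t) separates as P(s) + Q(t) + 3, so its minimum is min P + min Q + 3.
P'(s) = 4(s - 2)(s + 2)(s + 3) vanishes at s ∈ {-3, -2, 2}; Q'(t) = 2t vanishes at t ∈ {0}.
Local minima of P (where P''>0): P(-3)=45, P(2)=-80. Local minima of Q: Q(0)=0.
So the global minimum of g is P(2) + Q(0) + 3 = -80 + 0 + 3 = -77, attained at (2, 0).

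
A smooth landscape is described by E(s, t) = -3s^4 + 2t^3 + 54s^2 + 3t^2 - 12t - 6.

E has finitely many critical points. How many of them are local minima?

E separates as a function of s plus a function of t, so ∇E=0 decouples.
∂E/∂s = -12s(s - 3)(s + 3) = 0 at s ∈ {-3, 0, 3}; ∂E/∂t = 6(t - 1)(t + 2) = 0 at t ∈ {-2, 1}.
The Hessian is diagonal: diag(E_ss, E_tt). Second derivatives: E_ss(-3)=-216, E_ss(0)=108, E_ss(3)=-216; E_tt(-2)=-18, E_tt(1)=18.
Local minima occur where both diagonal entries positive: (0, 1). Count: 1.

1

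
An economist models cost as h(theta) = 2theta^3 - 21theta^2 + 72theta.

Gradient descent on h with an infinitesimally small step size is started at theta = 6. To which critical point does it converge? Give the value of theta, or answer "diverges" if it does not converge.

4

h'(theta) = 6(theta - 4)(theta - 3), so h'(6) = 36.
Gradient descent moves in the -h' direction, i.e. theta is decreasing.
The nearest critical point in that direction is theta = 4, where h'' = 6 > 0 (a local minimum). The iterate converges there.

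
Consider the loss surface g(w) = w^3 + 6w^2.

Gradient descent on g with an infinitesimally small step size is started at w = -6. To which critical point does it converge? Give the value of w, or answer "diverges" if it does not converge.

g'(w) = 3w(w + 4), so g'(-6) = 36.
Gradient descent moves in the -g' direction, i.e. w is decreasing.
There is no critical point below w=-6, and g' keeps the same sign, so the iterate runs off to −∞.

diverges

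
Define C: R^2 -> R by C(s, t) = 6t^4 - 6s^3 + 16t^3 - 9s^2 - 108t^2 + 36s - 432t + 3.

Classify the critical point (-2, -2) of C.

saddle point

The mixed partial ∂²C/∂s∂t is 0, so the Hessian at any point is diag(C_ss, C_tt) = diag(-18(2s + 1), 24(3t^2 + 4t - 9)).
At (-2, -2): H = diag(54, -120).
The eigenvalues have opposite signs, so H is indefinite: a saddle point.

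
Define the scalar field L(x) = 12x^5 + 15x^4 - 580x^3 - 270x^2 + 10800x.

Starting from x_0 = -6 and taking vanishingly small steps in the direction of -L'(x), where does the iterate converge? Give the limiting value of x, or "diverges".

diverges

L'(x) = 60(x - 4)(x - 3)(x + 3)(x + 5), so L'(-6) = 16200.
Gradient descent moves in the -L' direction, i.e. x is decreasing.
There is no critical point below x=-6, and L' keeps the same sign, so the iterate runs off to −∞.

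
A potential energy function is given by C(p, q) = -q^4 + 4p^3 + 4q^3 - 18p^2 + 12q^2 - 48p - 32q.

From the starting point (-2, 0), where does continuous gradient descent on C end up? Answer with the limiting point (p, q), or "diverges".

C is separable, so gradient descent decouples: p follows -∂C/∂p, q follows -∂C/∂q.
∂C/∂p = 12(p - 4)(p + 1); at p=-2 this is 72, so p decreases.
∂C/∂q = -4(q - 4)(q - 1)(q + 2); at q=0 this is -32, so q increases.
The p-coordinate has no critical point in that direction and runs off to infinity.

diverges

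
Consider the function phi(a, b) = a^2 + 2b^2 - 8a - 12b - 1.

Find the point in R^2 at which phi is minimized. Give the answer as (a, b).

phi(a,b) separates as P(a) + Q(b) − 1, so its minimum is min P + min Q − 1.
P'(a) = 2a - 8 vanishes at a ∈ {4}; Q'(b) = 4b - 12 vanishes at b ∈ {3}.
Local minima of P (where P''>0): P(4)=-16. Local minima of Q: Q(3)=-18.
So the global minimum of phi is P(4) + Q(3) − 1 = -16 − 18 − 1 = -35, attained at (4, 3).

(4, 3)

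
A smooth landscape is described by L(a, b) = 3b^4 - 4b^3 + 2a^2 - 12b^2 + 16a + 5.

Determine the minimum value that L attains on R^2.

-59

L(a,b) separates as P(a) + Q(b) + 5, so its minimum is min P + min Q + 5.
P'(a) = 4a + 16 vanishes at a ∈ {-4}; Q'(b) = 12b(b - 2)(b + 1) vanishes at b ∈ {-1, 0, 2}.
Local minima of P (where P''>0): P(-4)=-32. Local minima of Q: Q(-1)=-5, Q(2)=-32.
So the global minimum of L is P(-4) + Q(2) + 5 = -32 − 32 + 5 = -59, attained at (-4, 2).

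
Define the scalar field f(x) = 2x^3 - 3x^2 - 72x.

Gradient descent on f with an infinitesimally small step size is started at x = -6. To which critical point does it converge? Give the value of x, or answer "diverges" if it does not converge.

diverges

f'(x) = 6(x - 4)(x + 3), so f'(-6) = 180.
Gradient descent moves in the -f' direction, i.e. x is decreasing.
There is no critical point below x=-6, and f' keeps the same sign, so the iterate runs off to −∞.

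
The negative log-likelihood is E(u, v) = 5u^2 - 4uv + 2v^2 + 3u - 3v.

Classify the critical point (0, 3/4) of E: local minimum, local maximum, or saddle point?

The Hessian of E is constant: H = [[10, -4], [-4, 4]].
det(H) = 10·4 − (-4)² = 24.
det(H) > 0 and tr(H) = 14 > 0, so H is positive definite and the point is a local minimum.

local minimum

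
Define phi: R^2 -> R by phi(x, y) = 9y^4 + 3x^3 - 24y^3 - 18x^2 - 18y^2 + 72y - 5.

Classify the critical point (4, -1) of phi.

local minimum

The mixed partial ∂²phi/∂x∂y is 0, so the Hessian at any point is diag(phi_xx, phi_yy) = diag(18(x - 2), 36(3y^2 - 4y - 1)).
At (4, -1): H = diag(36, 216).
Both eigenvalues are positive, so H is positive definite: a local minimum.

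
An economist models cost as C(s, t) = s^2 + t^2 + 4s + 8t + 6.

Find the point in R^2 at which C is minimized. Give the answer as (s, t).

C(s,t) separates as P(s) + Q(t) + 6, so its minimum is min P + min Q + 6.
P'(s) = 2s + 4 vanishes at s ∈ {-2}; Q'(t) = 2(t + 4) vanishes at t ∈ {-4}.
Local minima of P (where P''>0): P(-2)=-4. Local minima of Q: Q(-4)=-16.
So the global minimum of C is P(-2) + Q(-4) + 6 = -4 − 16 + 6 = -14, attained at (-2, -4).

(-2, -4)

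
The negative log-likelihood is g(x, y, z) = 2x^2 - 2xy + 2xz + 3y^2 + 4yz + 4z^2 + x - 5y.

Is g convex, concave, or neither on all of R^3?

g is quadratic, so its Hessian is the constant matrix H = [[4, -2, 2], [-2, 6, 4], [2, 4, 8]].
Leading principal minors: 4, 20, 40.
All positive ⇒ H ≻ 0 ⇒ convex.

convex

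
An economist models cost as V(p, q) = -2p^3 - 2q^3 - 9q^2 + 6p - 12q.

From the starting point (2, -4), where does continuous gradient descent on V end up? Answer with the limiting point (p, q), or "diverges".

V is separable, so gradient descent decouples: p follows -∂V/∂p, q follows -∂V/∂q.
∂V/∂p = -6(p - 1)(p + 1); at p=2 this is -18, so p increases.
∂V/∂q = -6(q + 1)(q + 2); at q=-4 this is -36, so q increases.
The p-coordinate has no critical point in that direction and runs off to infinity.

diverges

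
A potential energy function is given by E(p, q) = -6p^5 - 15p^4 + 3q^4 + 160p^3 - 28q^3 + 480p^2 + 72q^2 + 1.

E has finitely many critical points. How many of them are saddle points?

E separates as a function of p plus a function of q, so ∇E=0 decouples.
∂E/∂p = -30p(p - 4)(p + 2)(p + 4) = 0 at p ∈ {-4, -2, 0, 4}; ∂E/∂q = 12q(q - 4)(q - 3) = 0 at q ∈ {0, 3, 4}.
The Hessian is diagonal: diag(E_pp, E_qq). Second derivatives: E_pp(-4)=1920, E_pp(-2)=-720, E_pp(0)=960, E_pp(4)=-5760; E_qq(0)=144, E_qq(3)=-36, E_qq(4)=48.
Saddle points occur where the two diagonal entries have opposite signs: (-4, 3), (-2, 0), (-2, 4), (0, 3), (4, 0), (4, 4). Count: 6.

6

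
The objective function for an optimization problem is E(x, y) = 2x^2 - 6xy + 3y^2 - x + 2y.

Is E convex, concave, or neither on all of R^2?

neither

E is quadratic, so its Hessian is the constant matrix H = [[4, -6], [-6, 6]].
det(H) = -12, tr(H) = 10.
det(H) < 0, so H is indefinite: neither convex nor concave.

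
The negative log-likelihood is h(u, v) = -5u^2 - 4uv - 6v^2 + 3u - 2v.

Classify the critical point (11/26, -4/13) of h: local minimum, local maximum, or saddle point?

The Hessian of h is constant: H = [[-10, -4], [-4, -12]].
det(H) = (-10)·(-12) − (-4)² = 104.
det(H) > 0 and tr(H) = -22 < 0, so H is negative definite and the point is a local maximum.

local maximum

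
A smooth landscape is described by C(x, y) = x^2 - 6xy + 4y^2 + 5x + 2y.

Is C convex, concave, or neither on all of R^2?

neither

C is quadratic, so its Hessian is the constant matrix H = [[2, -6], [-6, 8]].
det(H) = -20, tr(H) = 10.
det(H) < 0, so H is indefinite: neither convex nor concave.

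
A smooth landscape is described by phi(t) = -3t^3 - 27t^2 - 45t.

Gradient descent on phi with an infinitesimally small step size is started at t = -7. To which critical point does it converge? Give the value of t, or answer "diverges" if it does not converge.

-5

phi'(t) = -9(t + 1)(t + 5), so phi'(-7) = -108.
Gradient descent moves in the -phi' direction, i.e. t is increasing.
The nearest critical point in that direction is t = -5, where phi'' = 36 > 0 (a local minimum). The iterate converges there.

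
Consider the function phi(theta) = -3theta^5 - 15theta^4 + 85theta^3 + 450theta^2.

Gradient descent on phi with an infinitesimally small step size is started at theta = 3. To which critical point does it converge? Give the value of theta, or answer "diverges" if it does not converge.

0

phi'(theta) = -15theta(theta - 4)(theta + 3)(theta + 5), so phi'(3) = 2160.
Gradient descent moves in the -phi' direction, i.e. theta is decreasing.
The nearest critical point in that direction is theta = 0, where phi'' = 900 > 0 (a local minimum). The iterate converges there.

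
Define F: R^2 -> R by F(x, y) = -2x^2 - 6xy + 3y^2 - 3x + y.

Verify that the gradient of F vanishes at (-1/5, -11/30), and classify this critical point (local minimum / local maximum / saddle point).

saddle point

∇F = (-4x - 6y - 3, -6x + 6y + 1); substituting (-1/5, -11/30) gives ∇F = (0, 0), so (-1/5, -11/30) is indeed a critical point.
The Hessian of F is constant: H = [[-4, -6], [-6, 6]].
det(H) = (-4)·6 − (-6)² = -60.
Since det(H) < 0, H is indefinite and the critical point is a saddle point.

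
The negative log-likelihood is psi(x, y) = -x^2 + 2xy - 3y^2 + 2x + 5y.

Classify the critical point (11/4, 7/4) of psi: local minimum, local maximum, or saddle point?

The Hessian of psi is constant: H = [[-2, 2], [2, -6]].
det(H) = (-2)·(-6) − 2² = 8.
det(H) > 0 and tr(H) = -8 < 0, so H is negative definite and the point is a local maximum.

local maximum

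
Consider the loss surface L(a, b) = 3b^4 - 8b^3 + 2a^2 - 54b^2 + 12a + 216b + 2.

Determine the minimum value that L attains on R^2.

L(a,b) separates as P(a) + Q(b) + 2, so its minimum is min P + min Q + 2.
P'(a) = 4a + 12 vanishes at a ∈ {-3}; Q'(b) = 12(b - 3)(b - 2)(b + 3) vanishes at b ∈ {-3, 2, 3}.
Local minima of P (where P''>0): P(-3)=-18. Local minima of Q: Q(-3)=-675, Q(3)=189.
So the global minimum of L is P(-3) + Q(-3) + 2 = -18 − 675 + 2 = -691, attained at (-3, -3).

-691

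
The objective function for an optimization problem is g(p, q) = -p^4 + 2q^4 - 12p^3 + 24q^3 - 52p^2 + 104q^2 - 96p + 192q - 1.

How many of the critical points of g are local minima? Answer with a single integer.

g separates as a function of p plus a function of q, so ∇g=0 decouples.
∂g/∂p = -4(p + 2)(p + 3)(p + 4) = 0 at p ∈ {-4, -3, -2}; ∂g/∂q = 8(q + 2)(q + 3)(q + 4) = 0 at q ∈ {-4, -3, -2}.
The Hessian is diagonal: diag(g_pp, g_qq). Second derivatives: g_pp(-4)=-8, g_pp(-3)=4, g_pp(-2)=-8; g_qq(-4)=16, g_qq(-3)=-8, g_qq(-2)=16.
Local minima occur where both diagonal entries positive: (-3, -4), (-3, -2). Count: 2.

2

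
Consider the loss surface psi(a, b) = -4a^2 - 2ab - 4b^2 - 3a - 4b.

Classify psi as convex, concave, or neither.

psi is quadratic, so its Hessian is the constant matrix H = [[-8, -2], [-2, -8]].
det(H) = 60, tr(H) = -16.
det(H) > 0 and tr(H) < 0, so H is negative definite everywhere: concave.

concave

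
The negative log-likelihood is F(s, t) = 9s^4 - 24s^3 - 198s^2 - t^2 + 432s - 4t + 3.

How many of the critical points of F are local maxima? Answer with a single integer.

1

F separates as a function of s plus a function of t, so ∇F=0 decouples.
∂F/∂s = 36(s - 4)(s - 1)(s + 3) = 0 at s ∈ {-3, 1, 4}; ∂F/∂t = -2(t + 2) = 0 at t ∈ {-2}.
The Hessian is diagonal: diag(F_ss, F_tt). Second derivatives: F_ss(-3)=1008, F_ss(1)=-432, F_ss(4)=756; F_tt(-2)=-2.
Local maxima occur where both diagonal entries negative: (1, -2). Count: 1.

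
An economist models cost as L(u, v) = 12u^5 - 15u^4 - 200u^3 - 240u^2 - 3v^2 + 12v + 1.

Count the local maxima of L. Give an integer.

2

L separates as a function of u plus a function of v, so ∇L=0 decouples.
∂L/∂u = 60u(u - 4)(u + 1)(u + 2) = 0 at u ∈ {-2, -1, 0, 4}; ∂L/∂v = -6(v - 2) = 0 at v ∈ {2}.
The Hessian is diagonal: diag(L_uu, L_vv). Second derivatives: L_uu(-2)=-720, L_uu(-1)=300, L_uu(0)=-480, L_uu(4)=7200; L_vv(2)=-6.
Local maxima occur where both diagonal entries negative: (-2, 2), (0, 2). Count: 2.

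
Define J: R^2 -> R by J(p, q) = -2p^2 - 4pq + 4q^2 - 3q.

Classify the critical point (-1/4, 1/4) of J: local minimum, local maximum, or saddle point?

The Hessian of J is constant: H = [[-4, -4], [-4, 8]].
det(H) = (-4)·8 − (-4)² = -48.
Since det(H) < 0, H is indefinite and the critical point is a saddle point.

saddle point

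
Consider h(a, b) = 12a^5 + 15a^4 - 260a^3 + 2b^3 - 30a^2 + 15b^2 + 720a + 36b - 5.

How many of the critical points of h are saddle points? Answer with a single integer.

4

h separates as a function of a plus a function of b, so ∇h=0 decouples.
∂h/∂a = 60(a - 3)(a - 1)(a + 1)(a + 4) = 0 at a ∈ {-4, -1, 1, 3}; ∂h/∂b = 6(b + 2)(b + 3) = 0 at b ∈ {-3, -2}.
The Hessian is diagonal: diag(h_aa, h_bb). Second derivatives: h_aa(-4)=-6300, h_aa(-1)=1440, h_aa(1)=-1200, h_aa(3)=3360; h_bb(-3)=-6, h_bb(-2)=6.
Saddle points occur where the two diagonal entries have opposite signs: (-4, -2), (-1, -3), (1, -2), (3, -3). Count: 4.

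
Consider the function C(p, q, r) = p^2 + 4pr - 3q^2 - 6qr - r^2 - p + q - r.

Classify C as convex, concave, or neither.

C is quadratic, so its Hessian is the constant matrix H = [[2, 0, 4], [0, -6, -6], [4, -6, -2]].
Leading principal minors: 2, -12, 48.
Neither pattern holds ⇒ H is indefinite ⇒ neither convex nor concave.

neither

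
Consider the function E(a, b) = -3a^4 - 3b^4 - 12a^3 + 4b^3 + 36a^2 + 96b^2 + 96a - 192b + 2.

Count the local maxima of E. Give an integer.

4

E separates as a function of a plus a function of b, so ∇E=0 decouples.
∂E/∂a = -12(a - 2)(a + 1)(a + 4) = 0 at a ∈ {-4, -1, 2}; ∂E/∂b = -12(b - 4)(b - 1)(b + 4) = 0 at b ∈ {-4, 1, 4}.
The Hessian is diagonal: diag(E_aa, E_bb). Second derivatives: E_aa(-4)=-216, E_aa(-1)=108, E_aa(2)=-216; E_bb(-4)=-480, E_bb(1)=180, E_bb(4)=-288.
Local maxima occur where both diagonal entries negative: (-4, -4), (-4, 4), (2, -4), (2, 4). Count: 4.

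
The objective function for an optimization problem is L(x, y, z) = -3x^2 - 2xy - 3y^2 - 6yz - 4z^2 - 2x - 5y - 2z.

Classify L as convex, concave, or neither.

L is quadratic, so its Hessian is the constant matrix H = [[-6, -2, 0], [-2, -6, -6], [0, -6, -8]].
Leading principal minors: -6, 32, -40.
Signs alternate −, +, − ⇒ H ≺ 0 ⇒ concave.

concave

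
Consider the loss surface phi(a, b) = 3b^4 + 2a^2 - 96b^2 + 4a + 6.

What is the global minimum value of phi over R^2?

phi(a,b) separates as P(a) + Q(b) + 6, so its minimum is min P + min Q + 6.
P'(a) = 4a + 4 vanishes at a ∈ {-1}; Q'(b) = 12b(b - 4)(b + 4) vanishes at b ∈ {-4, 0, 4}.
Local minima of P (where P''>0): P(-1)=-2. Local minima of Q: Q(-4)=-768, Q(4)=-768.
So the global minimum of phi is P(-1) + Q(-4) + 6 = -2 − 768 + 6 = -764, attained at (-1, -4).

-764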